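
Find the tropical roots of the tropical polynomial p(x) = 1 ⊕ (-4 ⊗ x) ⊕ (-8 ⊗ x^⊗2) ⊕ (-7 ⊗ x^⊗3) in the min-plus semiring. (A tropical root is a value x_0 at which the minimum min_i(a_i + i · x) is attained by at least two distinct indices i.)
Roots: {-1, 4, 5}

Each tropical root is a break point of the lower envelope of the lines y = a_i + i · x (there are 4 lines, with slopes 0, 1, ..., 3). Only the lines that attain the minimum somewhere contribute to roots; other lines are dominated. Here the surviving (envelope) indices are i = 3, i = 2, i = 1, i = 0.
Intersections between consecutive envelope lines give the roots: for adjacent envelope indices i < j the intersection is x = (a_i − a_j) / (j − i). Reading off the sorted break points: {-1, 4, 5}.
Verification: at each break x_0, at least two indices attain the minimum of min_i(a_i + i · x_0).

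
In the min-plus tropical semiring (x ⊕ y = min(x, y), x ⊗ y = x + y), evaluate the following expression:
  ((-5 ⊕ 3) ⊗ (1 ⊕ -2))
((-5 ⊕ 3) ⊗ (1 ⊕ -2)) = -7

Expand innermost to outermost. Recall ⊕ takes the minimum of its arguments and ⊗ takes their sum. Working out the expression ((-5 ⊕ 3) ⊗ (1 ⊕ -2)) gives -7.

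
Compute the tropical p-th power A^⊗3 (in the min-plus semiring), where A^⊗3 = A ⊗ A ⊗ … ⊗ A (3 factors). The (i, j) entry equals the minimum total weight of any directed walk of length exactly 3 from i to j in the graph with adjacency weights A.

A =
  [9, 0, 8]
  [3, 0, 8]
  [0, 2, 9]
A^⊗3 =
  [3, 0, 8]
  [3, 0, 8]
  [3, 0, 8]

Each entry (A^⊗3)_ij equals the minimum over all length-3 walks i = v_0 → v_1 → … → v_3 = j of Σ_t A[v_t][v_{t+1}]. For example, for (i, j) = (0, 2) we minimise over 9 possible intermediate vertex sequences; the minimum is 8, attained along the walk 0 → 1 → 1 → 2.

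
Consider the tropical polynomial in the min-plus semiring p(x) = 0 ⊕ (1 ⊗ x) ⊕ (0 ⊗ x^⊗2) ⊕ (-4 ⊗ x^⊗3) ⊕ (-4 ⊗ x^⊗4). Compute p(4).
p(4) = 0

A tropical monomial a ⊗ x^⊗i evaluates to a + i · x. Evaluating each term at x = 4:
  Term 0 contributes 0 + 0 · 4 = 0
  Term 1 contributes 1 + 1 · 4 = 5
  Term 2 contributes 0 + 2 · 4 = 8
  Term 3 contributes -4 + 3 · 4 = 8
  Term 4 contributes -4 + 4 · 4 = 12
p(4) = ⊕ of these = min[0, 5, 8, 8, 12] = 0.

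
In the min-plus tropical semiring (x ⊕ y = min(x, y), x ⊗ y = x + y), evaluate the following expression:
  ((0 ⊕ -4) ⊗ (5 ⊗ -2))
((0 ⊕ -4) ⊗ (5 ⊗ -2)) = -1

Expand innermost to outermost. Recall ⊕ takes the minimum of its arguments and ⊗ takes their sum. Working out the expression ((0 ⊕ -4) ⊗ (5 ⊗ -2)) gives -1.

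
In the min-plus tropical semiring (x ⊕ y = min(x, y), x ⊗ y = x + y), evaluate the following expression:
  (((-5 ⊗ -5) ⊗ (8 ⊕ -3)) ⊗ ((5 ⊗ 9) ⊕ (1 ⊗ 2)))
(((-5 ⊗ -5) ⊗ (8 ⊕ -3)) ⊗ ((5 ⊗ 9) ⊕ (1 ⊗ 2))) = -10

Expand innermost to outermost. Recall ⊕ takes the minimum of its arguments and ⊗ takes their sum. Working out the expression (((-5 ⊗ -5) ⊗ (8 ⊕ -3)) ⊗ ((5 ⊗ 9) ⊕ (1 ⊗ 2))) gives -10.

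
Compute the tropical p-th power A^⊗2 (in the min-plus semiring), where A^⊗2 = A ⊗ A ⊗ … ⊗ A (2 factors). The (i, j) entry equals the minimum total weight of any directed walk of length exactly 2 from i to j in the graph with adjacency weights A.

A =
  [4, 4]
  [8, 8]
A^⊗2 =
  [8, 8]
  [12, 12]

Each entry (A^⊗2)_ij equals the minimum over all length-2 walks i = v_0 → v_1 → … → v_2 = j of Σ_t A[v_t][v_{t+1}]. For example, for (i, j) = (0, 1) we minimise over 2 possible intermediate vertex sequences; the minimum is 8, attained along the walk 0 → 0 → 1.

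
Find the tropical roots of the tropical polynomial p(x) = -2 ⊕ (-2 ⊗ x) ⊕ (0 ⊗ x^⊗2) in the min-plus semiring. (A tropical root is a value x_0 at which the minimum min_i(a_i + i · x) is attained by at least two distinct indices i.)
Roots: {-2, 0}

Each tropical root is a break point of the lower envelope of the lines y = a_i + i · x (there are 3 lines, with slopes 0, 1, ..., 2). Only the lines that attain the minimum somewhere contribute to roots; other lines are dominated. Here the surviving (envelope) indices are i = 2, i = 1, i = 0.
Intersections between consecutive envelope lines give the roots: for adjacent envelope indices i < j the intersection is x = (a_i − a_j) / (j − i). Reading off the sorted break points: {-2, 0}.
Verification: at each break x_0, at least two indices attain the minimum of min_i(a_i + i · x_0).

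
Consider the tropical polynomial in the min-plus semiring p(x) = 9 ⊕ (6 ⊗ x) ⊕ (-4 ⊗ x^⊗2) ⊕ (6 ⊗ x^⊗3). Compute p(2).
p(2) = 0

A tropical monomial a ⊗ x^⊗i evaluates to a + i · x. Evaluating each term at x = 2:
  Term 0 contributes 9 + 0 · 2 = 9
  Term 1 contributes 6 + 1 · 2 = 8
  Term 2 contributes -4 + 2 · 2 = 0
  Term 3 contributes 6 + 3 · 2 = 12
p(2) = ⊕ of these = min[9, 8, 0, 12] = 0.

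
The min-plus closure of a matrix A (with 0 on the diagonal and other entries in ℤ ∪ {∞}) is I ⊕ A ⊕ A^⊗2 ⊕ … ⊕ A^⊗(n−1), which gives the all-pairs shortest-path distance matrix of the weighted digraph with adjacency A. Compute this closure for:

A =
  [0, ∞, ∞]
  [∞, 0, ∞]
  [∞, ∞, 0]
Closure =
  [0, ∞, ∞]
  [∞, 0, ∞]
  [∞, ∞, 0]

This is the Floyd-Warshall all-pairs shortest-path computation. For each intermediate vertex k = 0, 1, …, 2, update dist[i][j] ← min(dist[i][j], dist[i][k] + dist[k][j]). The final matrix gives, for each (i, j), the minimum total weight of any directed path from i to j (possibly empty when i = j).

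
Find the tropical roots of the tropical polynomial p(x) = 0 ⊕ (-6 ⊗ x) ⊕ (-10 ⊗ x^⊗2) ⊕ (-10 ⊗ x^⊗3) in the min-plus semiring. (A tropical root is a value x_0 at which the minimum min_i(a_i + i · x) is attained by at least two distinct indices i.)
Roots: {0, 4, 6}

Each tropical root is a break point of the lower envelope of the lines y = a_i + i · x (there are 4 lines, with slopes 0, 1, ..., 3). Only the lines that attain the minimum somewhere contribute to roots; other lines are dominated. Here the surviving (envelope) indices are i = 3, i = 2, i = 1, i = 0.
Intersections between consecutive envelope lines give the roots: for adjacent envelope indices i < j the intersection is x = (a_i − a_j) / (j − i). Reading off the sorted break points: {0, 4, 6}.
Verification: at each break x_0, at least two indices attain the minimum of min_i(a_i + i · x_0).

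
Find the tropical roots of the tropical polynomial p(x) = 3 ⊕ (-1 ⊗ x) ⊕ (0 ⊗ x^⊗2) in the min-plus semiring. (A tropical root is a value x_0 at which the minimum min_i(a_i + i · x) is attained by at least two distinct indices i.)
Roots: {-1, 4}

Each tropical root is a break point of the lower envelope of the lines y = a_i + i · x (there are 3 lines, with slopes 0, 1, ..., 2). Only the lines that attain the minimum somewhere contribute to roots; other lines are dominated. Here the surviving (envelope) indices are i = 2, i = 1, i = 0.
Intersections between consecutive envelope lines give the roots: for adjacent envelope indices i < j the intersection is x = (a_i − a_j) / (j − i). Reading off the sorted break points: {-1, 4}.
Verification: at each break x_0, at least two indices attain the minimum of min_i(a_i + i · x_0).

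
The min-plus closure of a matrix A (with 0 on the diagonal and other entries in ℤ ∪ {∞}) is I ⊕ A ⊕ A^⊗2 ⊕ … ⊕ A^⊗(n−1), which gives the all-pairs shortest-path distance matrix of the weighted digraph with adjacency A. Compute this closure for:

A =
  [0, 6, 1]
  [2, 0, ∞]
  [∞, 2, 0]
Closure =
  [0, 3, 1]
  [2, 0, 3]
  [4, 2, 0]

This is the Floyd-Warshall all-pairs shortest-path computation. For each intermediate vertex k = 0, 1, …, 2, update dist[i][j] ← min(dist[i][j], dist[i][k] + dist[k][j]). The final matrix gives, for each (i, j), the minimum total weight of any directed path from i to j (possibly empty when i = j).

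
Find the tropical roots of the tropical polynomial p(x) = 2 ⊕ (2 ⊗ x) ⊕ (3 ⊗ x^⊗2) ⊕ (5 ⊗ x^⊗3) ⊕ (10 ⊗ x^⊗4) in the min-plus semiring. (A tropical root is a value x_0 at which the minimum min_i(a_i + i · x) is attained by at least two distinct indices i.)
Roots: {-5, -2, -1, 0}

Each tropical root is a break point of the lower envelope of the lines y = a_i + i · x (there are 5 lines, with slopes 0, 1, ..., 4). Only the lines that attain the minimum somewhere contribute to roots; other lines are dominated. Here the surviving (envelope) indices are i = 4, i = 3, i = 2, i = 1, i = 0.
Intersections between consecutive envelope lines give the roots: for adjacent envelope indices i < j the intersection is x = (a_i − a_j) / (j − i). Reading off the sorted break points: {-5, -2, -1, 0}.
Verification: at each break x_0, at least two indices attain the minimum of min_i(a_i + i · x_0).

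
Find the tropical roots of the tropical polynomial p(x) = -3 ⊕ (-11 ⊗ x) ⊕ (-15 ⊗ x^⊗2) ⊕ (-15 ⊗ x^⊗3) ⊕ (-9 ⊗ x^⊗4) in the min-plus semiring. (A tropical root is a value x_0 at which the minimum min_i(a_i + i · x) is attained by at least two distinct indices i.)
Roots: {-6, 0, 4, 8}

Each tropical root is a break point of the lower envelope of the lines y = a_i + i · x (there are 5 lines, with slopes 0, 1, ..., 4). Only the lines that attain the minimum somewhere contribute to roots; other lines are dominated. Here the surviving (envelope) indices are i = 4, i = 3, i = 2, i = 1, i = 0.
Intersections between consecutive envelope lines give the roots: for adjacent envelope indices i < j the intersection is x = (a_i − a_j) / (j − i). Reading off the sorted break points: {-6, 0, 4, 8}.
Verification: at each break x_0, at least two indices attain the minimum of min_i(a_i + i · x_0).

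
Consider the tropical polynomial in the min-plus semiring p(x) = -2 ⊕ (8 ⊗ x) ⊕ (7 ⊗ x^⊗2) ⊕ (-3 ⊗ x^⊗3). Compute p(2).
p(2) = -2

A tropical monomial a ⊗ x^⊗i evaluates to a + i · x. Evaluating each term at x = 2:
  Term 0 contributes -2 + 0 · 2 = -2
  Term 1 contributes 8 + 1 · 2 = 10
  Term 2 contributes 7 + 2 · 2 = 11
  Term 3 contributes -3 + 3 · 2 = 3
p(2) = ⊕ of these = min[-2, 10, 11, 3] = -2.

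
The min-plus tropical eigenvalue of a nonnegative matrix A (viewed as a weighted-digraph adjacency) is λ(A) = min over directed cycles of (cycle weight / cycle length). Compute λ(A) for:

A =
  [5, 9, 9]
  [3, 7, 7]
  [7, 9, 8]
λ(A) = 5

Enumerate directed cycles and compute their means (weight / length). Sample:
  cycle 0 → 0: weight = 5, length = 1, mean = 5/1 ≈ 5.000
  cycle 1 → 1: weight = 7, length = 1, mean = 7/1 ≈ 7.000
  cycle 2 → 2: weight = 8, length = 1, mean = 8/1 ≈ 8.000
  cycle 0 → 1 → 0: weight = 12, length = 2, mean = 12/2 ≈ 6.000
  cycle 0 → 2 → 0: weight = 16, length = 2, mean = 16/2 ≈ 8.000
  cycle 1 → 0 → 1: weight = 12, length = 2, mean = 12/2 ≈ 6.000
Minimum mean = 5.000, attained e.g. along the cycle 0 → 0 with weight 5 and length 1. So λ(A) = 5/1 = 5.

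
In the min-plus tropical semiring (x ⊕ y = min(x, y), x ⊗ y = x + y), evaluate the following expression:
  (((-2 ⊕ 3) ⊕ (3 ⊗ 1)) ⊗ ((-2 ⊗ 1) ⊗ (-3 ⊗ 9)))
(((-2 ⊕ 3) ⊕ (3 ⊗ 1)) ⊗ ((-2 ⊗ 1) ⊗ (-3 ⊗ 9))) = 3

Expand innermost to outermost. Recall ⊕ takes the minimum of its arguments and ⊗ takes their sum. Working out the expression (((-2 ⊕ 3) ⊕ (3 ⊗ 1)) ⊗ ((-2 ⊗ 1) ⊗ (-3 ⊗ 9))) gives 3.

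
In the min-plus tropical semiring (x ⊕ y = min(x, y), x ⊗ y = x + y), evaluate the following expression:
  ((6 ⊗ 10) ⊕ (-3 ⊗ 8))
((6 ⊗ 10) ⊕ (-3 ⊗ 8)) = 5

Expand innermost to outermost. Recall ⊕ takes the minimum of its arguments and ⊗ takes their sum. Working out the expression ((6 ⊗ 10) ⊕ (-3 ⊗ 8)) gives 5.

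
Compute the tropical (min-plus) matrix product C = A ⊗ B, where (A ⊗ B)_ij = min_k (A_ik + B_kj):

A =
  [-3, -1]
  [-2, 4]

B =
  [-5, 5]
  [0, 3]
A ⊗ B =
  [-8, 2]
  [-7, 3]

Apply the min-plus product entry-by-entry:
  C[0][0] = min over k of (A[0][0] + B[0][0] = -3 + -5 = -8, A[0][1] + B[1][0] = -1 + 0 = -1) = -8 (attained at k = 0)
  C[0][1] = min over k of (A[0][0] + B[0][1] = -3 + 5 = 2, A[0][1] + B[1][1] = -1 + 3 = 2) = 2 (attained at k = 0)
  C[1][0] = min over k of (A[1][0] + B[0][0] = -2 + -5 = -7, A[1][1] + B[1][0] = 4 + 0 = 4) = -7 (attained at k = 0)
  C[1][1] = min over k of (A[1][0] + B[0][1] = -2 + 5 = 3, A[1][1] + B[1][1] = 4 + 3 = 7) = 3 (attained at k = 0)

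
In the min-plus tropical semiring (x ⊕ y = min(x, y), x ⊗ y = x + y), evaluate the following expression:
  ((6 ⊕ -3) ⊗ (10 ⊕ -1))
((6 ⊕ -3) ⊗ (10 ⊕ -1)) = -4

Expand innermost to outermost. Recall ⊕ takes the minimum of its arguments and ⊗ takes their sum. Working out the expression ((6 ⊕ -3) ⊗ (10 ⊕ -1)) gives -4.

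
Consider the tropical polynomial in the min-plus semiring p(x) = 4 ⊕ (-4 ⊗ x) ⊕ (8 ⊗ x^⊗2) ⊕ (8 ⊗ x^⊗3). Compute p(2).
p(2) = -2

A tropical monomial a ⊗ x^⊗i evaluates to a + i · x. Evaluating each term at x = 2:
  Term 0 contributes 4 + 0 · 2 = 4
  Term 1 contributes -4 + 1 · 2 = -2
  Term 2 contributes 8 + 2 · 2 = 12
  Term 3 contributes 8 + 3 · 2 = 14
p(2) = ⊕ of these = min[4, -2, 12, 14] = -2.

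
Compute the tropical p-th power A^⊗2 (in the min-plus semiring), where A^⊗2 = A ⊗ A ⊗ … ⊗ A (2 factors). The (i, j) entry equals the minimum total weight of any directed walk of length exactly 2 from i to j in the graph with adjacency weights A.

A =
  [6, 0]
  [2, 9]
A^⊗2 =
  [2, 6]
  [8, 2]

Each entry (A^⊗2)_ij equals the minimum over all length-2 walks i = v_0 → v_1 → … → v_2 = j of Σ_t A[v_t][v_{t+1}]. For example, for (i, j) = (0, 1) we minimise over 2 possible intermediate vertex sequences; the minimum is 6, attained along the walk 0 → 0 → 1.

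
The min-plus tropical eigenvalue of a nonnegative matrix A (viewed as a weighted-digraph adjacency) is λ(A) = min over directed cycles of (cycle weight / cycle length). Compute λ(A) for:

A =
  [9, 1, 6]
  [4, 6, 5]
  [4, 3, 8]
λ(A) = 5/2

Enumerate directed cycles and compute their means (weight / length). Sample:
  cycle 0 → 0: weight = 9, length = 1, mean = 9/1 ≈ 9.000
  cycle 1 → 1: weight = 6, length = 1, mean = 6/1 ≈ 6.000
  cycle 2 → 2: weight = 8, length = 1, mean = 8/1 ≈ 8.000
  cycle 0 → 1 → 0: weight = 5, length = 2, mean = 5/2 ≈ 2.500
  cycle 0 → 2 → 0: weight = 10, length = 2, mean = 10/2 ≈ 5.000
  cycle 1 → 0 → 1: weight = 5, length = 2, mean = 5/2 ≈ 2.500
Minimum mean = 2.500, attained e.g. along the cycle 0 → 1 → 0 with weight 5 and length 2. So λ(A) = 5/2 = 5/2.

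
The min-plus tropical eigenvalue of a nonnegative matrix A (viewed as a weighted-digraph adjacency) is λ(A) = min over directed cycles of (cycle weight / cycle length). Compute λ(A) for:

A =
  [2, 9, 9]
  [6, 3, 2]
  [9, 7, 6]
λ(A) = 2

Enumerate directed cycles and compute their means (weight / length). Sample:
  cycle 0 → 0: weight = 2, length = 1, mean = 2/1 ≈ 2.000
  cycle 1 → 1: weight = 3, length = 1, mean = 3/1 ≈ 3.000
  cycle 2 → 2: weight = 6, length = 1, mean = 6/1 ≈ 6.000
  cycle 0 → 1 → 0: weight = 15, length = 2, mean = 15/2 ≈ 7.500
  cycle 0 → 2 → 0: weight = 18, length = 2, mean = 18/2 ≈ 9.000
  cycle 1 → 0 → 1: weight = 15, length = 2, mean = 15/2 ≈ 7.500
Minimum mean = 2.000, attained e.g. along the cycle 0 → 0 with weight 2 and length 1. So λ(A) = 2/1 = 2.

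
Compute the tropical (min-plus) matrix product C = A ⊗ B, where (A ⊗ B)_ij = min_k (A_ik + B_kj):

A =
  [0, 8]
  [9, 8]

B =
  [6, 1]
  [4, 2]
A ⊗ B =
  [6, 1]
  [12, 10]

Apply the min-plus product entry-by-entry:
  C[0][0] = min over k of (A[0][0] + B[0][0] = 0 + 6 = 6, A[0][1] + B[1][0] = 8 + 4 = 12) = 6 (attained at k = 0)
  C[0][1] = min over k of (A[0][0] + B[0][1] = 0 + 1 = 1, A[0][1] + B[1][1] = 8 + 2 = 10) = 1 (attained at k = 0)
  C[1][0] = min over k of (A[1][0] + B[0][0] = 9 + 6 = 15, A[1][1] + B[1][0] = 8 + 4 = 12) = 12 (attained at k = 1)
  C[1][1] = min over k of (A[1][0] + B[0][1] = 9 + 1 = 10, A[1][1] + B[1][1] = 8 + 2 = 10) = 10 (attained at k = 0)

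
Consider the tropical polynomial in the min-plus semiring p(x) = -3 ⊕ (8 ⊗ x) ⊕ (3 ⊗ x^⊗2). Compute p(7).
p(7) = -3

A tropical monomial a ⊗ x^⊗i evaluates to a + i · x. Evaluating each term at x = 7:
  Term 0 contributes -3 + 0 · 7 = -3
  Term 1 contributes 8 + 1 · 7 = 15
  Term 2 contributes 3 + 2 · 7 = 17
p(7) = ⊕ of these = min[-3, 15, 17] = -3.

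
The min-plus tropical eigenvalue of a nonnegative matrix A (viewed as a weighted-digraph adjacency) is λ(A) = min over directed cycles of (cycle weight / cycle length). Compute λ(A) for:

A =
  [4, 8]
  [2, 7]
λ(A) = 4

Enumerate directed cycles and compute their means (weight / length). Sample:
  cycle 0 → 0: weight = 4, length = 1, mean = 4/1 ≈ 4.000
  cycle 1 → 1: weight = 7, length = 1, mean = 7/1 ≈ 7.000
  cycle 0 → 1 → 0: weight = 10, length = 2, mean = 10/2 ≈ 5.000
  cycle 1 → 0 → 1: weight = 10, length = 2, mean = 10/2 ≈ 5.000
Minimum mean = 4.000, attained e.g. along the cycle 0 → 0 with weight 4 and length 1. So λ(A) = 4/1 = 4.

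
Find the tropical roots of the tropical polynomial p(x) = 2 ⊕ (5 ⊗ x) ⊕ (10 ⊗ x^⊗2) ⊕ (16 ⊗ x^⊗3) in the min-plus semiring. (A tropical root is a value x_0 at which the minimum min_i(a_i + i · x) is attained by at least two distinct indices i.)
Roots: {-6, -5, -3}

Each tropical root is a break point of the lower envelope of the lines y = a_i + i · x (there are 4 lines, with slopes 0, 1, ..., 3). Only the lines that attain the minimum somewhere contribute to roots; other lines are dominated. Here the surviving (envelope) indices are i = 3, i = 2, i = 1, i = 0.
Intersections between consecutive envelope lines give the roots: for adjacent envelope indices i < j the intersection is x = (a_i − a_j) / (j − i). Reading off the sorted break points: {-6, -5, -3}.
Verification: at each break x_0, at least two indices attain the minimum of min_i(a_i + i · x_0).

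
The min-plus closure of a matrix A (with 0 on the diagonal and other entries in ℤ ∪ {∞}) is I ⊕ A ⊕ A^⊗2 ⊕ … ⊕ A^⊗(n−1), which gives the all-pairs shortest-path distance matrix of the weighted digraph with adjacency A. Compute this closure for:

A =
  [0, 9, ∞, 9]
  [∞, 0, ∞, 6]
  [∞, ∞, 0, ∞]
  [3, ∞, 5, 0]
Closure =
  [0, 9, 14, 9]
  [9, 0, 11, 6]
  [∞, ∞, 0, ∞]
  [3, 12, 5, 0]

This is the Floyd-Warshall all-pairs shortest-path computation. For each intermediate vertex k = 0, 1, …, 3, update dist[i][j] ← min(dist[i][j], dist[i][k] + dist[k][j]). The final matrix gives, for each (i, j), the minimum total weight of any directed path from i to j (possibly empty when i = j).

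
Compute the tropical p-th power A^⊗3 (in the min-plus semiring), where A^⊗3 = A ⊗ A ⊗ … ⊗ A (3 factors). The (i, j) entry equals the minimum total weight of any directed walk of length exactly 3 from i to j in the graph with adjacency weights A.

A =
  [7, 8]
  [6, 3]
A^⊗3 =
  [17, 14]
  [12, 9]

Each entry (A^⊗3)_ij equals the minimum over all length-3 walks i = v_0 → v_1 → … → v_3 = j of Σ_t A[v_t][v_{t+1}]. For example, for (i, j) = (0, 1) we minimise over 4 possible intermediate vertex sequences; the minimum is 14, attained along the walk 0 → 1 → 1 → 1.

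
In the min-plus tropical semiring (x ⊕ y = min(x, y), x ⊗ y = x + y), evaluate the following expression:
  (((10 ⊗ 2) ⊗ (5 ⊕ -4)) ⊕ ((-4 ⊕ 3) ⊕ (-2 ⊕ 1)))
(((10 ⊗ 2) ⊗ (5 ⊕ -4)) ⊕ ((-4 ⊕ 3) ⊕ (-2 ⊕ 1))) = -4

Expand innermost to outermost. Recall ⊕ takes the minimum of its arguments and ⊗ takes their sum. Working out the expression (((10 ⊗ 2) ⊗ (5 ⊕ -4)) ⊕ ((-4 ⊕ 3) ⊕ (-2 ⊕ 1))) gives -4.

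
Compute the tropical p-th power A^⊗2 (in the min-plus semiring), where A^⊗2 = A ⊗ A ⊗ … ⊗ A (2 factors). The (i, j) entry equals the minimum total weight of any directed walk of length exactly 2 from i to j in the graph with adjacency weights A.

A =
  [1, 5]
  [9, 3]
A^⊗2 =
  [2, 6]
  [10, 6]

Each entry (A^⊗2)_ij equals the minimum over all length-2 walks i = v_0 → v_1 → … → v_2 = j of Σ_t A[v_t][v_{t+1}]. For example, for (i, j) = (0, 1) we minimise over 2 possible intermediate vertex sequences; the minimum is 6, attained along the walk 0 → 0 → 1.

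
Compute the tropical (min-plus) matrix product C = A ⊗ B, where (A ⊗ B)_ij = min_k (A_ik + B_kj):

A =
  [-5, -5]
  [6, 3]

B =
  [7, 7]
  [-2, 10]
A ⊗ B =
  [-7, 2]
  [1, 13]

Apply the min-plus product entry-by-entry:
  C[0][0] = min over k of (A[0][0] + B[0][0] = -5 + 7 = 2, A[0][1] + B[1][0] = -5 + -2 = -7) = -7 (attained at k = 1)
  C[0][1] = min over k of (A[0][0] + B[0][1] = -5 + 7 = 2, A[0][1] + B[1][1] = -5 + 10 = 5) = 2 (attained at k = 0)
  C[1][0] = min over k of (A[1][0] + B[0][0] = 6 + 7 = 13, A[1][1] + B[1][0] = 3 + -2 = 1) = 1 (attained at k = 1)
  C[1][1] = min over k of (A[1][0] + B[0][1] = 6 + 7 = 13, A[1][1] + B[1][1] = 3 + 10 = 13) = 13 (attained at k = 0)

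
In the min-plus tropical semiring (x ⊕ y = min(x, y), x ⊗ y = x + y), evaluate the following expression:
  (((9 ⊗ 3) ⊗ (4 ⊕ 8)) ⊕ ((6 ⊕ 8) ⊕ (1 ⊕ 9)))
(((9 ⊗ 3) ⊗ (4 ⊕ 8)) ⊕ ((6 ⊕ 8) ⊕ (1 ⊕ 9))) = 1

Expand innermost to outermost. Recall ⊕ takes the minimum of its arguments and ⊗ takes their sum. Working out the expression (((9 ⊗ 3) ⊗ (4 ⊕ 8)) ⊕ ((6 ⊕ 8) ⊕ (1 ⊕ 9))) gives 1.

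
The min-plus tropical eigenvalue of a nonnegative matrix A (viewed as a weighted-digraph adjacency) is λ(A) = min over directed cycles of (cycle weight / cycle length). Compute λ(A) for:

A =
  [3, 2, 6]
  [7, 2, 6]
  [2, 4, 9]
λ(A) = 2

Enumerate directed cycles and compute their means (weight / length). Sample:
  cycle 0 → 0: weight = 3, length = 1, mean = 3/1 ≈ 3.000
  cycle 1 → 1: weight = 2, length = 1, mean = 2/1 ≈ 2.000
  cycle 2 → 2: weight = 9, length = 1, mean = 9/1 ≈ 9.000
  cycle 0 → 1 → 0: weight = 9, length = 2, mean = 9/2 ≈ 4.500
  cycle 0 → 2 → 0: weight = 8, length = 2, mean = 8/2 ≈ 4.000
  cycle 1 → 0 → 1: weight = 9, length = 2, mean = 9/2 ≈ 4.500
Minimum mean = 2.000, attained e.g. along the cycle 1 → 1 with weight 2 and length 1. So λ(A) = 2/1 = 2.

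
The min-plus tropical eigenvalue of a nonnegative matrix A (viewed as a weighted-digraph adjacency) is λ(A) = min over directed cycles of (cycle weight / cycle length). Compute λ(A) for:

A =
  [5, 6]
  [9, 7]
λ(A) = 5

Enumerate directed cycles and compute their means (weight / length). Sample:
  cycle 0 → 0: weight = 5, length = 1, mean = 5/1 ≈ 5.000
  cycle 1 → 1: weight = 7, length = 1, mean = 7/1 ≈ 7.000
  cycle 0 → 1 → 0: weight = 15, length = 2, mean = 15/2 ≈ 7.500
  cycle 1 → 0 → 1: weight = 15, length = 2, mean = 15/2 ≈ 7.500
Minimum mean = 5.000, attained e.g. along the cycle 0 → 0 with weight 5 and length 1. So λ(A) = 5/1 = 5.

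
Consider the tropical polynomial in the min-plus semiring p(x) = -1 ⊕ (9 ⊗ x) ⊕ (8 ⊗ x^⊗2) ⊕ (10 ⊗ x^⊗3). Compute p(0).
p(0) = -1

A tropical monomial a ⊗ x^⊗i evaluates to a + i · x. Evaluating each term at x = 0:
  Term 0 contributes -1 + 0 · 0 = -1
  Term 1 contributes 9 + 1 · 0 = 9
  Term 2 contributes 8 + 2 · 0 = 8
  Term 3 contributes 10 + 3 · 0 = 10
p(0) = ⊕ of these = min[-1, 9, 8, 10] = -1.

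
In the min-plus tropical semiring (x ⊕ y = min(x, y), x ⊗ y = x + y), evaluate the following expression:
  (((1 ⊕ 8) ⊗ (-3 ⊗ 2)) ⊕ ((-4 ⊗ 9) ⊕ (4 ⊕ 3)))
(((1 ⊕ 8) ⊗ (-3 ⊗ 2)) ⊕ ((-4 ⊗ 9) ⊕ (4 ⊕ 3))) = 0

Expand innermost to outermost. Recall ⊕ takes the minimum of its arguments and ⊗ takes their sum. Working out the expression (((1 ⊕ 8) ⊗ (-3 ⊗ 2)) ⊕ ((-4 ⊗ 9) ⊕ (4 ⊕ 3))) gives 0.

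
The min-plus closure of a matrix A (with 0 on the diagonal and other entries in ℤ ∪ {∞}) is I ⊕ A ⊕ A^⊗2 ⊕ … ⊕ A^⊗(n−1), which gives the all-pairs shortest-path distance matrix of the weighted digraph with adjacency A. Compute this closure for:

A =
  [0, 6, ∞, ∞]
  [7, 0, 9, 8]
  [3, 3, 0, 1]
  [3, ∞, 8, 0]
Closure =
  [0, 6, 15, 14]
  [7, 0, 9, 8]
  [3, 3, 0, 1]
  [3, 9, 8, 0]

This is the Floyd-Warshall all-pairs shortest-path computation. For each intermediate vertex k = 0, 1, …, 3, update dist[i][j] ← min(dist[i][j], dist[i][k] + dist[k][j]). The final matrix gives, for each (i, j), the minimum total weight of any directed path from i to j (possibly empty when i = j).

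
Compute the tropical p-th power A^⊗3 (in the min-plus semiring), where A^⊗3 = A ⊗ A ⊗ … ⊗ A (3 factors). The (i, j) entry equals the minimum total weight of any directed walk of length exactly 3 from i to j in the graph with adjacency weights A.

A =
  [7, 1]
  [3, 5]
A^⊗3 =
  [9, 5]
  [7, 9]

Each entry (A^⊗3)_ij equals the minimum over all length-3 walks i = v_0 → v_1 → … → v_3 = j of Σ_t A[v_t][v_{t+1}]. For example, for (i, j) = (0, 1) we minimise over 4 possible intermediate vertex sequences; the minimum is 5, attained along the walk 0 → 1 → 0 → 1.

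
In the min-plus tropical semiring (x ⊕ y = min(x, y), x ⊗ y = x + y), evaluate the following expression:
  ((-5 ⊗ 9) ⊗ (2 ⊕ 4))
((-5 ⊗ 9) ⊗ (2 ⊕ 4)) = 6

Expand innermost to outermost. Recall ⊕ takes the minimum of its arguments and ⊗ takes their sum. Working out the expression ((-5 ⊗ 9) ⊗ (2 ⊕ 4)) gives 6.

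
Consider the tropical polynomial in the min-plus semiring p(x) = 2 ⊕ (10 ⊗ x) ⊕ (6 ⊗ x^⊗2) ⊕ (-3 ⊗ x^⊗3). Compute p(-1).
p(-1) = -6

A tropical monomial a ⊗ x^⊗i evaluates to a + i · x. Evaluating each term at x = -1:
  Term 0 contributes 2 + 0 · -1 = 2
  Term 1 contributes 10 + 1 · -1 = 9
  Term 2 contributes 6 + 2 · -1 = 4
  Term 3 contributes -3 + 3 · -1 = -6
p(-1) = ⊕ of these = min[2, 9, 4, -6] = -6.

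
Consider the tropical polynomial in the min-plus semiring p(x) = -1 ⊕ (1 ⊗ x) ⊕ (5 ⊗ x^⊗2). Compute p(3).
p(3) = -1

A tropical monomial a ⊗ x^⊗i evaluates to a + i · x. Evaluating each term at x = 3:
  Term 0 contributes -1 + 0 · 3 = -1
  Term 1 contributes 1 + 1 · 3 = 4
  Term 2 contributes 5 + 2 · 3 = 11
p(3) = ⊕ of these = min[-1, 4, 11] = -1.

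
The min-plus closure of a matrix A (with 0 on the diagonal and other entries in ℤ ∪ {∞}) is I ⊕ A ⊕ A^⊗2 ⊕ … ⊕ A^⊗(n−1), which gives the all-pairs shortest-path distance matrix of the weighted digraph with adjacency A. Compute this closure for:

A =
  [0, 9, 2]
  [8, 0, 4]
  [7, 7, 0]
Closure =
  [0, 9, 2]
  [8, 0, 4]
  [7, 7, 0]

This is the Floyd-Warshall all-pairs shortest-path computation. For each intermediate vertex k = 0, 1, …, 2, update dist[i][j] ← min(dist[i][j], dist[i][k] + dist[k][j]). The final matrix gives, for each (i, j), the minimum total weight of any directed path from i to j (possibly empty when i = j).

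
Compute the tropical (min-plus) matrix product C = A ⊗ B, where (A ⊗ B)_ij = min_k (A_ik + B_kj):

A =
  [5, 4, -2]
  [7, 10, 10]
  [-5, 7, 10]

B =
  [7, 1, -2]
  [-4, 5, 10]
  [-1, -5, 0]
A ⊗ B =
  [-3, -7, -2]
  [6, 5, 5]
  [2, -4, -7]

Apply the min-plus product entry-by-entry:
  C[0][0] = min over k of (A[0][0] + B[0][0] = 5 + 7 = 12, A[0][1] + B[1][0] = 4 + -4 = 0, A[0][2] + B[2][0] = -2 + -1 = -3) = -3 (attained at k = 2)
  C[0][1] = min over k of (A[0][0] + B[0][1] = 5 + 1 = 6, A[0][1] + B[1][1] = 4 + 5 = 9, A[0][2] + B[2][1] = -2 + -5 = -7) = -7 (attained at k = 2)
  C[0][2] = min over k of (A[0][0] + B[0][2] = 5 + -2 = 3, A[0][1] + B[1][2] = 4 + 10 = 14, A[0][2] + B[2][2] = -2 + 0 = -2) = -2 (attained at k = 2)
  C[1][0] = min over k of (A[1][0] + B[0][0] = 7 + 7 = 14, A[1][1] + B[1][0] = 10 + -4 = 6, A[1][2] + B[2][0] = 10 + -1 = 9) = 6 (attained at k = 1)
  C[1][1] = min over k of (A[1][0] + B[0][1] = 7 + 1 = 8, A[1][1] + B[1][1] = 10 + 5 = 15, A[1][2] + B[2][1] = 10 + -5 = 5) = 5 (attained at k = 2)
  C[1][2] = min over k of (A[1][0] + B[0][2] = 7 + -2 = 5, A[1][1] + B[1][2] = 10 + 10 = 20, A[1][2] + B[2][2] = 10 + 0 = 10) = 5 (attained at k = 0)
  C[2][0] = min over k of (A[2][0] + B[0][0] = -5 + 7 = 2, A[2][1] + B[1][0] = 7 + -4 = 3, A[2][2] + B[2][0] = 10 + -1 = 9) = 2 (attained at k = 0)
  C[2][1] = min over k of (A[2][0] + B[0][1] = -5 + 1 = -4, A[2][1] + B[1][1] = 7 + 5 = 12, A[2][2] + B[2][1] = 10 + -5 = 5) = -4 (attained at k = 0)
  C[2][2] = min over k of (A[2][0] + B[0][2] = -5 + -2 = -7, A[2][1] + B[1][2] = 7 + 10 = 17, A[2][2] + B[2][2] = 10 + 0 = 10) = -7 (attained at k = 0)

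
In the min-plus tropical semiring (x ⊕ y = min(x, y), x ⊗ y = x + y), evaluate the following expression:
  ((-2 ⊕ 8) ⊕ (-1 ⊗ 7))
((-2 ⊕ 8) ⊕ (-1 ⊗ 7)) = -2

Expand innermost to outermost. Recall ⊕ takes the minimum of its arguments and ⊗ takes their sum. Working out the expression ((-2 ⊕ 8) ⊕ (-1 ⊗ 7)) gives -2.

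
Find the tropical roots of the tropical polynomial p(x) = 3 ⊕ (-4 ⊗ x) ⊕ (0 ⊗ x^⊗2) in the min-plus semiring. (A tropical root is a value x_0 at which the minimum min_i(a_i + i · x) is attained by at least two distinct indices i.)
Roots: {-4, 7}

Each tropical root is a break point of the lower envelope of the lines y = a_i + i · x (there are 3 lines, with slopes 0, 1, ..., 2). Only the lines that attain the minimum somewhere contribute to roots; other lines are dominated. Here the surviving (envelope) indices are i = 2, i = 1, i = 0.
Intersections between consecutive envelope lines give the roots: for adjacent envelope indices i < j the intersection is x = (a_i − a_j) / (j − i). Reading off the sorted break points: {-4, 7}.
Verification: at each break x_0, at least two indices attain the minimum of min_i(a_i + i · x_0).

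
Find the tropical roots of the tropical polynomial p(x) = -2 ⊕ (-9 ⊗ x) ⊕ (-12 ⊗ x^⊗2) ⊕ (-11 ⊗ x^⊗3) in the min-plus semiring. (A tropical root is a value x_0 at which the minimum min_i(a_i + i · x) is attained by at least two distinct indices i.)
Roots: {-1, 3, 7}

Each tropical root is a break point of the lower envelope of the lines y = a_i + i · x (there are 4 lines, with slopes 0, 1, ..., 3). Only the lines that attain the minimum somewhere contribute to roots; other lines are dominated. Here the surviving (envelope) indices are i = 3, i = 2, i = 1, i = 0.
Intersections between consecutive envelope lines give the roots: for adjacent envelope indices i < j the intersection is x = (a_i − a_j) / (j − i). Reading off the sorted break points: {-1, 3, 7}.
Verification: at each break x_0, at least two indices attain the minimum of min_i(a_i + i · x_0).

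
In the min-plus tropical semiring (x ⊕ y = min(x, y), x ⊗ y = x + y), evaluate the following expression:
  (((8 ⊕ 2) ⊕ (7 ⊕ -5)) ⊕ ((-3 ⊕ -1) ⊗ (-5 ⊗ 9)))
(((8 ⊕ 2) ⊕ (7 ⊕ -5)) ⊕ ((-3 ⊕ -1) ⊗ (-5 ⊗ 9))) = -5

Expand innermost to outermost. Recall ⊕ takes the minimum of its arguments and ⊗ takes their sum. Working out the expression (((8 ⊕ 2) ⊕ (7 ⊕ -5)) ⊕ ((-3 ⊕ -1) ⊗ (-5 ⊗ 9))) gives -5.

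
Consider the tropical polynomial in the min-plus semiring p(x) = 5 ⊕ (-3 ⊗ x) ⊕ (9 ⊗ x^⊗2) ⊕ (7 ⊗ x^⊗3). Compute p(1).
p(1) = -2

A tropical monomial a ⊗ x^⊗i evaluates to a + i · x. Evaluating each term at x = 1:
  Term 0 contributes 5 + 0 · 1 = 5
  Term 1 contributes -3 + 1 · 1 = -2
  Term 2 contributes 9 + 2 · 1 = 11
  Term 3 contributes 7 + 3 · 1 = 10
p(1) = ⊕ of these = min[5, -2, 11, 10] = -2.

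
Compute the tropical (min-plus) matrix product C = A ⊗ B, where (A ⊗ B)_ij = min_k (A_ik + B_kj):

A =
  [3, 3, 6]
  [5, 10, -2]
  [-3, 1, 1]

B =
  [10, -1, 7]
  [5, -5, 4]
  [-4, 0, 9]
A ⊗ B =
  [2, -2, 7]
  [-6, -2, 7]
  [-3, -4, 4]

Apply the min-plus product entry-by-entry:
  C[0][0] = min over k of (A[0][0] + B[0][0] = 3 + 10 = 13, A[0][1] + B[1][0] = 3 + 5 = 8, A[0][2] + B[2][0] = 6 + -4 = 2) = 2 (attained at k = 2)
  C[0][1] = min over k of (A[0][0] + B[0][1] = 3 + -1 = 2, A[0][1] + B[1][1] = 3 + -5 = -2, A[0][2] + B[2][1] = 6 + 0 = 6) = -2 (attained at k = 1)
  C[0][2] = min over k of (A[0][0] + B[0][2] = 3 + 7 = 10, A[0][1] + B[1][2] = 3 + 4 = 7, A[0][2] + B[2][2] = 6 + 9 = 15) = 7 (attained at k = 1)
  C[1][0] = min over k of (A[1][0] + B[0][0] = 5 + 10 = 15, A[1][1] + B[1][0] = 10 + 5 = 15, A[1][2] + B[2][0] = -2 + -4 = -6) = -6 (attained at k = 2)
  C[1][1] = min over k of (A[1][0] + B[0][1] = 5 + -1 = 4, A[1][1] + B[1][1] = 10 + -5 = 5, A[1][2] + B[2][1] = -2 + 0 = -2) = -2 (attained at k = 2)
  C[1][2] = min over k of (A[1][0] + B[0][2] = 5 + 7 = 12, A[1][1] + B[1][2] = 10 + 4 = 14, A[1][2] + B[2][2] = -2 + 9 = 7) = 7 (attained at k = 2)
  C[2][0] = min over k of (A[2][0] + B[0][0] = -3 + 10 = 7, A[2][1] + B[1][0] = 1 + 5 = 6, A[2][2] + B[2][0] = 1 + -4 = -3) = -3 (attained at k = 2)
  C[2][1] = min over k of (A[2][0] + B[0][1] = -3 + -1 = -4, A[2][1] + B[1][1] = 1 + -5 = -4, A[2][2] + B[2][1] = 1 + 0 = 1) = -4 (attained at k = 0)
  C[2][2] = min over k of (A[2][0] + B[0][2] = -3 + 7 = 4, A[2][1] + B[1][2] = 1 + 4 = 5, A[2][2] + B[2][2] = 1 + 9 = 10) = 4 (attained at k = 0)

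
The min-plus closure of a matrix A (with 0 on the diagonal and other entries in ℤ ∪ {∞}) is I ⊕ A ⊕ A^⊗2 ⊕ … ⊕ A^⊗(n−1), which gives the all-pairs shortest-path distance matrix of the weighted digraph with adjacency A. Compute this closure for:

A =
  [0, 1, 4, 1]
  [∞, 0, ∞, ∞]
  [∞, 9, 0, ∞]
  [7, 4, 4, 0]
Closure =
  [0, 1, 4, 1]
  [∞, 0, ∞, ∞]
  [∞, 9, 0, ∞]
  [7, 4, 4, 0]

This is the Floyd-Warshall all-pairs shortest-path computation. For each intermediate vertex k = 0, 1, …, 3, update dist[i][j] ← min(dist[i][j], dist[i][k] + dist[k][j]). The final matrix gives, for each (i, j), the minimum total weight of any directed path from i to j (possibly empty when i = j).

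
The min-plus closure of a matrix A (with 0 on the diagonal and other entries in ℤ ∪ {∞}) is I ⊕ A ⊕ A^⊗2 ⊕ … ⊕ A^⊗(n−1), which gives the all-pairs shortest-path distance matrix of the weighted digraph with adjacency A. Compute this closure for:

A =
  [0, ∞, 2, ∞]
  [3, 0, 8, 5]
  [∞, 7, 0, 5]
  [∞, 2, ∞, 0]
Closure =
  [0, 9, 2, 7]
  [3, 0, 5, 5]
  [10, 7, 0, 5]
  [5, 2, 7, 0]

This is the Floyd-Warshall all-pairs shortest-path computation. For each intermediate vertex k = 0, 1, …, 3, update dist[i][j] ← min(dist[i][j], dist[i][k] + dist[k][j]). The final matrix gives, for each (i, j), the minimum total weight of any directed path from i to j (possibly empty when i = j).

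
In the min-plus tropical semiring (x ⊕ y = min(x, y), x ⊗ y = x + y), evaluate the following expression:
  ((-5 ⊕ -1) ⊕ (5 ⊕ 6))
((-5 ⊕ -1) ⊕ (5 ⊕ 6)) = -5

Expand innermost to outermost. Recall ⊕ takes the minimum of its arguments and ⊗ takes their sum. Working out the expression ((-5 ⊕ -1) ⊕ (5 ⊕ 6)) gives -5.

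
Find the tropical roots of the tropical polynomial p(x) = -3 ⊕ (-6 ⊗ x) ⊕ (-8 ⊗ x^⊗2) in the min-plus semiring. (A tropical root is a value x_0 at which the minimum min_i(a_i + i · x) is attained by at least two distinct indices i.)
Roots: {2, 3}

Each tropical root is a break point of the lower envelope of the lines y = a_i + i · x (there are 3 lines, with slopes 0, 1, ..., 2). Only the lines that attain the minimum somewhere contribute to roots; other lines are dominated. Here the surviving (envelope) indices are i = 2, i = 1, i = 0.
Intersections between consecutive envelope lines give the roots: for adjacent envelope indices i < j the intersection is x = (a_i − a_j) / (j − i). Reading off the sorted break points: {2, 3}.
Verification: at each break x_0, at least two indices attain the minimum of min_i(a_i + i · x_0).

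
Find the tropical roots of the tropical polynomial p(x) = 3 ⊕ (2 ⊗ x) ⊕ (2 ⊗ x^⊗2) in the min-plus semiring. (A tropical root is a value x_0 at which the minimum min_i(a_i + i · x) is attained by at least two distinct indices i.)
Roots: {0, 1}

Each tropical root is a break point of the lower envelope of the lines y = a_i + i · x (there are 3 lines, with slopes 0, 1, ..., 2). Only the lines that attain the minimum somewhere contribute to roots; other lines are dominated. Here the surviving (envelope) indices are i = 2, i = 1, i = 0.
Intersections between consecutive envelope lines give the roots: for adjacent envelope indices i < j the intersection is x = (a_i − a_j) / (j − i). Reading off the sorted break points: {0, 1}.
Verification: at each break x_0, at least two indices attain the minimum of min_i(a_i + i · x_0).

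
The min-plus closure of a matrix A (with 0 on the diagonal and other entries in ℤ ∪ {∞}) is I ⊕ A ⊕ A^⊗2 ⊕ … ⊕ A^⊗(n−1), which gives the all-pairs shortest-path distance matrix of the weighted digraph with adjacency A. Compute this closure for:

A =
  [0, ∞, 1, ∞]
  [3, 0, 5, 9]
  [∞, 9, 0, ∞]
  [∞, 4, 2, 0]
Closure =
  [0, 10, 1, 19]
  [3, 0, 4, 9]
  [12, 9, 0, 18]
  [7, 4, 2, 0]

This is the Floyd-Warshall all-pairs shortest-path computation. For each intermediate vertex k = 0, 1, …, 3, update dist[i][j] ← min(dist[i][j], dist[i][k] + dist[k][j]). The final matrix gives, for each (i, j), the minimum total weight of any directed path from i to j (possibly empty when i = j).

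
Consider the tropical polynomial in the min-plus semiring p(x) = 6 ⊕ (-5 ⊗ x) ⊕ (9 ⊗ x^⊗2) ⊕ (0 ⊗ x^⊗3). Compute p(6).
p(6) = 1

A tropical monomial a ⊗ x^⊗i evaluates to a + i · x. Evaluating each term at x = 6:
  Term 0 contributes 6 + 0 · 6 = 6
  Term 1 contributes -5 + 1 · 6 = 1
  Term 2 contributes 9 + 2 · 6 = 21
  Term 3 contributes 0 + 3 · 6 = 18
p(6) = ⊕ of these = min[6, 1, 21, 18] = 1.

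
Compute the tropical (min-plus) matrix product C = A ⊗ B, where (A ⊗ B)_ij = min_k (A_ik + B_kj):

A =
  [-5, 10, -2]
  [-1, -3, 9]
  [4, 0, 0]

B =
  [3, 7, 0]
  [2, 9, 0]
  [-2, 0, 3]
A ⊗ B =
  [-4, -2, -5]
  [-1, 6, -3]
  [-2, 0, 0]

Apply the min-plus product entry-by-entry:
  C[0][0] = min over k of (A[0][0] + B[0][0] = -5 + 3 = -2, A[0][1] + B[1][0] = 10 + 2 = 12, A[0][2] + B[2][0] = -2 + -2 = -4) = -4 (attained at k = 2)
  C[0][1] = min over k of (A[0][0] + B[0][1] = -5 + 7 = 2, A[0][1] + B[1][1] = 10 + 9 = 19, A[0][2] + B[2][1] = -2 + 0 = -2) = -2 (attained at k = 2)
  C[0][2] = min over k of (A[0][0] + B[0][2] = -5 + 0 = -5, A[0][1] + B[1][2] = 10 + 0 = 10, A[0][2] + B[2][2] = -2 + 3 = 1) = -5 (attained at k = 0)
  C[1][0] = min over k of (A[1][0] + B[0][0] = -1 + 3 = 2, A[1][1] + B[1][0] = -3 + 2 = -1, A[1][2] + B[2][0] = 9 + -2 = 7) = -1 (attained at k = 1)
  C[1][1] = min over k of (A[1][0] + B[0][1] = -1 + 7 = 6, A[1][1] + B[1][1] = -3 + 9 = 6, A[1][2] + B[2][1] = 9 + 0 = 9) = 6 (attained at k = 0)
  C[1][2] = min over k of (A[1][0] + B[0][2] = -1 + 0 = -1, A[1][1] + B[1][2] = -3 + 0 = -3, A[1][2] + B[2][2] = 9 + 3 = 12) = -3 (attained at k = 1)
  C[2][0] = min over k of (A[2][0] + B[0][0] = 4 + 3 = 7, A[2][1] + B[1][0] = 0 + 2 = 2, A[2][2] + B[2][0] = 0 + -2 = -2) = -2 (attained at k = 2)
  C[2][1] = min over k of (A[2][0] + B[0][1] = 4 + 7 = 11, A[2][1] + B[1][1] = 0 + 9 = 9, A[2][2] + B[2][1] = 0 + 0 = 0) = 0 (attained at k = 2)
  C[2][2] = min over k of (A[2][0] + B[0][2] = 4 + 0 = 4, A[2][1] + B[1][2] = 0 + 0 = 0, A[2][2] + B[2][2] = 0 + 3 = 3) = 0 (attained at k = 1)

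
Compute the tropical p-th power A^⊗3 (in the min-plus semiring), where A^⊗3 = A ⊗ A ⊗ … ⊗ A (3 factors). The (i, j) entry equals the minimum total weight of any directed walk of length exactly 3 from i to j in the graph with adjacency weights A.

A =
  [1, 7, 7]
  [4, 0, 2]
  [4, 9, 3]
A^⊗3 =
  [3, 7, 9]
  [4, 0, 2]
  [6, 9, 9]

Each entry (A^⊗3)_ij equals the minimum over all length-3 walks i = v_0 → v_1 → … → v_3 = j of Σ_t A[v_t][v_{t+1}]. For example, for (i, j) = (0, 2) we minimise over 9 possible intermediate vertex sequences; the minimum is 9, attained along the walk 0 → 0 → 0 → 2.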